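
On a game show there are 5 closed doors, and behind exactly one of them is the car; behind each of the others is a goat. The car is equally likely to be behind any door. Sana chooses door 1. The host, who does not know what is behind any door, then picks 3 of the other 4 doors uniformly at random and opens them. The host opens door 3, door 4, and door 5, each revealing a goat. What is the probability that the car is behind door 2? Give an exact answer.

1/2

Apply Bayes' rule, conditioning on where the car actually is.
If it is behind either of doors 1 and 2 (prior 1/5 each): the host picks exactly this set with probability 1/4 regardless, and none is the prize; weight (1/5)·(1/4) = 1/20 each.
If it is behind any of doors 3, 4, and 5 (prior 1/5 each): that door was opened and seen not to hold the prize — ruled out; weight (1/5)·0 = 0 each.
The weights sum to 1/10.
So P(the car behind door 2 | the host opened door 3, door 4, and door 5) = (1/20) / (1/10) = 1/2.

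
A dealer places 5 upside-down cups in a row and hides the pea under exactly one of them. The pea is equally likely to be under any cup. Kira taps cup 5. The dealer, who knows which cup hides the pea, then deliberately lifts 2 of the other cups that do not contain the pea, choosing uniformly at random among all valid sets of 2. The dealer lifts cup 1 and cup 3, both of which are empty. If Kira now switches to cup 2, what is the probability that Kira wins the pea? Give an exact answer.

2/5

Apply Bayes' rule, conditioning on where the pea actually is.
If it is under either of cups 1 and 3 (prior 1/5 each): that cup was opened and seen not to hold the prize — ruled out; weight (1/5)·0 = 0 each.
If it is under either of cups 2 and 4 (prior 1/5 each): the dealer has 3 equally likely choices, so probability 1/3; weight (1/5)·(1/3) = 1/15 each.
If it is under cup 5 (prior 1/5): the dealer has 6 equally likely choices, so probability 1/6; weight (1/5)·(1/6) = 1/30.
The weights sum to 1/6.
So P(the pea under cup 2 | the dealer opened cup 1 and cup 3) = (1/15) / (1/6) = 2/5.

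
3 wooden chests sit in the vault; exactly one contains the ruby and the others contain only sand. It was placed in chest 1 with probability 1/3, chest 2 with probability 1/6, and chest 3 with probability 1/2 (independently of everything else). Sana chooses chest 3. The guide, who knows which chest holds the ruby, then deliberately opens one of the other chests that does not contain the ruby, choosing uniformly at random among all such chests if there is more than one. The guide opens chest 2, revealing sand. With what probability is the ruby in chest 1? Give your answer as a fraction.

4/7

Consider each possible location of the ruby in turn.
If it is in chest 1 (prior 1/3): the guide has no choice, probability 1; weight (1/3)·1 = 1/3.
If it is in chest 2 (prior 1/6): the guide opened chest 2, so this case is ruled out; weight (1/6)·0 = 0.
If it is in chest 3 (prior 1/2): the guide has 2 equally likely choices, so probability 1/2; weight (1/2)·(1/2) = 1/4.
The weights sum to 7/12.
So P(the ruby in chest 1 | the guide opened chest 2) = (1/3) / (7/12) = 4/7.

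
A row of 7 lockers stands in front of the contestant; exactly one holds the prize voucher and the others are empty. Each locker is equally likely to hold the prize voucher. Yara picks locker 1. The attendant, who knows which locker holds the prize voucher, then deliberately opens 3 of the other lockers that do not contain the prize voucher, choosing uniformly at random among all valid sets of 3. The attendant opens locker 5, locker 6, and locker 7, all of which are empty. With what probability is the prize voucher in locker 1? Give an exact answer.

Condition on the true location of the prize voucher.
If it is in locker 1 (prior 1/7): the attendant has 20 equally likely choices, so probability 1/20; weight (1/7)·(1/20) = 1/140.
If it is in any of lockers 2, 3, and 4 (prior 1/7 each): the attendant has 10 equally likely choices, so probability 1/10; weight (1/7)·(1/10) = 1/70 each.
If it is in any of lockers 5, 6, and 7 (prior 1/7 each): that locker was opened and seen not to hold the prize — ruled out; weight (1/7)·0 = 0 each.
The weights sum to 1/20.
So P(the prize voucher in locker 1 | the attendant opened locker 5, locker 6, and locker 7) = (1/140) / (1/20) = 1/7.

1/7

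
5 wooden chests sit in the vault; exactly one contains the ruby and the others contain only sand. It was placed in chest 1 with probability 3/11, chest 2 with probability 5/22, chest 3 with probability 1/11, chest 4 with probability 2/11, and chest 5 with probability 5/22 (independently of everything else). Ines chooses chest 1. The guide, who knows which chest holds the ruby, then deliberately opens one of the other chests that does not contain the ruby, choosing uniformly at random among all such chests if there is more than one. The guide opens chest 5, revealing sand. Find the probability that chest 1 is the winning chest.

9/31

Apply Bayes' rule, conditioning on where the ruby actually is.
If it is in chest 1 (prior 3/11): the guide has 4 equally likely choices, so probability 1/4; weight (3/11)·(1/4) = 3/44.
If it is in chest 2 (prior 5/22): the guide has 3 equally likely choices, so probability 1/3; weight (5/22)·(1/3) = 5/66.
If it is in chest 3 (prior 1/11): the guide has 3 equally likely choices, so probability 1/3; weight (1/11)·(1/3) = 1/33.
If it is in chest 4 (prior 2/11): the guide has 3 equally likely choices, so probability 1/3; weight (2/11)·(1/3) = 2/33.
If it is in chest 5 (prior 5/22): the guide opened chest 5, so this case is ruled out; weight (5/22)·0 = 0.
The weights sum to 31/132.
So P(the ruby in chest 1 | the guide opened chest 5) = (3/44) / (31/132) = 9/31.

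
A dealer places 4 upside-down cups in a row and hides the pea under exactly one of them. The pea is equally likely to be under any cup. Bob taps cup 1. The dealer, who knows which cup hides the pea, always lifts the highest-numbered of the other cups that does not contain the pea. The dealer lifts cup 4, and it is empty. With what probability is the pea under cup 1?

Apply Bayes' rule, conditioning on where the pea actually is.
If it is under any of cups 1, 2, and 3 (prior 1/4 each): cup 4 is the highest-numbered option available, probability 1; weight (1/4)·1 = 1/4 each.
If it is under cup 4 (prior 1/4): the dealer opened cup 4, so this case is ruled out; weight (1/4)·0 = 0.
The weights sum to 3/4.
So P(the pea under cup 1 | the dealer opened cup 4) = (1/4) / (3/4) = 1/3.

1/3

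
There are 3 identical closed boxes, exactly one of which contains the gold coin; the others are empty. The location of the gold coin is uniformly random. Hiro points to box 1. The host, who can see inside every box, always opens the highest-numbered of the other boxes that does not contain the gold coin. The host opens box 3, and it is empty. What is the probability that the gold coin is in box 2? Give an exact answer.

Consider each possible location of the gold coin in turn.
If it is in either of boxes 1 and 2 (prior 1/3 each): box 3 is the highest-numbered option available, probability 1; weight (1/3)·1 = 1/3 each.
If it is in box 3 (prior 1/3): the host opened box 3, so this case is ruled out; weight (1/3)·0 = 0.
The weights sum to 2/3.
So P(the gold coin in box 2 | the host opened box 3) = (1/3) / (2/3) = 1/2.

1/2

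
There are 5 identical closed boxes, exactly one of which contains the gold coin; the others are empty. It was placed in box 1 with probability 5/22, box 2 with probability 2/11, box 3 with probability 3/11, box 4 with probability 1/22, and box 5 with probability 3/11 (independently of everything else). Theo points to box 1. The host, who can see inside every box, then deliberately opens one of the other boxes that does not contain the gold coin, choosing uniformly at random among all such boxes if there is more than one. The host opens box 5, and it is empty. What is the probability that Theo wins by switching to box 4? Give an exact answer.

Consider each possible location of the gold coin in turn.
If it is in box 1 (prior 5/22): the host has 4 equally likely choices, so probability 1/4; weight (5/22)·(1/4) = 5/88.
If it is in box 2 (prior 2/11): the host has 3 equally likely choices, so probability 1/3; weight (2/11)·(1/3) = 2/33.
If it is in box 3 (prior 3/11): the host has 3 equally likely choices, so probability 1/3; weight (3/11)·(1/3) = 1/11.
If it is in box 4 (prior 1/22): the host has 3 equally likely choices, so probability 1/3; weight (1/22)·(1/3) = 1/66.
If it is in box 5 (prior 3/11): the host opened box 5, so this case is ruled out; weight (3/11)·0 = 0.
The weights sum to 59/264.
So P(the gold coin in box 4 | the host opened box 5) = (1/66) / (59/264) = 4/59.

4/59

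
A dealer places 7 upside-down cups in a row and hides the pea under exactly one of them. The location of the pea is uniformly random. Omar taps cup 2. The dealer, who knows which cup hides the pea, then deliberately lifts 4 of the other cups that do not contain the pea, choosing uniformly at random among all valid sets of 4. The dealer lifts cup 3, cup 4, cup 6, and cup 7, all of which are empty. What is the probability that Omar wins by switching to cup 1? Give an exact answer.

Consider each possible location of the pea in turn.
If it is under either of cups 1 and 5 (prior 1/7 each): the dealer has 5 equally likely choices, so probability 1/5; weight (1/7)·(1/5) = 1/35 each.
If it is under cup 2 (prior 1/7): the dealer has 15 equally likely choices, so probability 1/15; weight (1/7)·(1/15) = 1/105.
If it is under any of cups 3, 4, 6, and 7 (prior 1/7 each): that cup was opened and seen not to hold the prize — ruled out; weight (1/7)·0 = 0 each.
The weights sum to 1/15.
So P(the pea under cup 1 | the dealer opened cup 3, cup 4, cup 6, and cup 7) = (1/35) / (1/15) = 3/7.

3/7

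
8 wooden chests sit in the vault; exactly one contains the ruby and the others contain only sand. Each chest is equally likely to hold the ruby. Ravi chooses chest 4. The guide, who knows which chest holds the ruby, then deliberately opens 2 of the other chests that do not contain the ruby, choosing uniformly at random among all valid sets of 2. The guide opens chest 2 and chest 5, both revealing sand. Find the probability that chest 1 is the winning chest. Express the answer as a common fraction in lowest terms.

7/40

Apply Bayes' rule, conditioning on where the ruby actually is.
If it is in any of chests 1, 3, 6, 7, and 8 (prior 1/8 each): the guide has 15 equally likely choices, so probability 1/15; weight (1/8)·(1/15) = 1/120 each.
If it is in either of chests 2 and 5 (prior 1/8 each): that chest was opened and seen not to hold the prize — ruled out; weight (1/8)·0 = 0 each.
If it is in chest 4 (prior 1/8): the guide has 21 equally likely choices, so probability 1/21; weight (1/8)·(1/21) = 1/168.
The weights sum to 1/21.
So P(the ruby in chest 1 | the guide opened chest 2 and chest 5) = (1/120) / (1/21) = 7/40.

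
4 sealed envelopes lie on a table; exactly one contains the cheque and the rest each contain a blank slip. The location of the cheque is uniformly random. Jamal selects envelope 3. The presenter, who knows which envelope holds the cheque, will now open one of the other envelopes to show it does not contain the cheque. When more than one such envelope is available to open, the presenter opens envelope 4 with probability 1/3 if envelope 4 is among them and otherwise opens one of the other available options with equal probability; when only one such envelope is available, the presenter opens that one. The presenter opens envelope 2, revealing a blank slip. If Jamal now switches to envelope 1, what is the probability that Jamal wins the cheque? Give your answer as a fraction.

Apply Bayes' rule, conditioning on where the cheque actually is.
If it is in envelope 1 (prior 1/4): envelope 4 is available but not opened, probability 2/3; weight (1/4)·(2/3) = 1/6.
If it is in envelope 2 (prior 1/4): the presenter opened envelope 2, so this case is ruled out; weight (1/4)·0 = 0.
If it is in envelope 3 (prior 1/4): envelope 4 is available but not opened; envelope 2 gets probability (1 − 1/3)/2 = 1/3; weight (1/4)·(1/3) = 1/12.
If it is in envelope 4 (prior 1/4): envelope 4 holds the prize so is unavailable; the presenter chooses uniformly among the 2 others, probability 1/2; weight (1/4)·(1/2) = 1/8.
The weights sum to 3/8.
So P(the cheque in envelope 1 | the presenter opened envelope 2) = (1/6) / (3/8) = 4/9.

4/9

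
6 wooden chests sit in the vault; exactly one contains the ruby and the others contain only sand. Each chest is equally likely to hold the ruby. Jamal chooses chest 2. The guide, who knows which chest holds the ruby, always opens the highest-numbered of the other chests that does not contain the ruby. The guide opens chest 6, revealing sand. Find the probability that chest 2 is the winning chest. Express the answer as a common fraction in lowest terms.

Apply Bayes' rule, conditioning on where the ruby actually is.
If it is in any of chests 1, 2, 3, 4, and 5 (prior 1/6 each): chest 6 is the highest-numbered option available, probability 1; weight (1/6)·1 = 1/6 each.
If it is in chest 6 (prior 1/6): the guide opened chest 6, so this case is ruled out; weight (1/6)·0 = 0.
The weights sum to 5/6.
So P(the ruby in chest 2 | the guide opened chest 6) = (1/6) / (5/6) = 1/5.

1/5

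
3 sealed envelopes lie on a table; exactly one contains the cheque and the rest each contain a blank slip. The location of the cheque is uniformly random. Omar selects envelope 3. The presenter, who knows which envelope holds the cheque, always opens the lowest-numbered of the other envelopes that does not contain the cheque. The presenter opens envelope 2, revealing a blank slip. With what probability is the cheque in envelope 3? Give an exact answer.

0

Apply Bayes' rule, conditioning on where the cheque actually is.
If it is in envelope 1 (prior 1/3): envelope 2 is the lowest-numbered option available, probability 1; weight (1/3)·1 = 1/3.
If it is in envelope 2 (prior 1/3): the presenter opened envelope 2, so this case is ruled out; weight (1/3)·0 = 0.
If it is in envelope 3 (prior 1/3): the presenter would have opened envelope 1 instead, probability 0; weight (1/3)·0 = 0.
The weights sum to 1/3.
So P(the cheque in envelope 3 | the presenter opened envelope 2) = 0 / (1/3) = 0.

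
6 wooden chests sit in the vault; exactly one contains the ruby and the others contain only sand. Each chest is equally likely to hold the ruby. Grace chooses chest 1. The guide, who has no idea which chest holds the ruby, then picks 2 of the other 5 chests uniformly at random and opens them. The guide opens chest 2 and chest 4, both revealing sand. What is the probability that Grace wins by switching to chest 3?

Consider each possible location of the ruby in turn.
If it is in any of chests 1, 3, 5, and 6 (prior 1/6 each): the guide picks exactly this set with probability 1/10 regardless, and none is the prize; weight (1/6)·(1/10) = 1/60 each.
If it is in either of chests 2 and 4 (prior 1/6 each): that chest was opened and seen not to hold the prize — ruled out; weight (1/6)·0 = 0 each.
The weights sum to 1/15.
So P(the ruby in chest 3 | the guide opened chest 2 and chest 4) = (1/60) / (1/15) = 1/4.

1/4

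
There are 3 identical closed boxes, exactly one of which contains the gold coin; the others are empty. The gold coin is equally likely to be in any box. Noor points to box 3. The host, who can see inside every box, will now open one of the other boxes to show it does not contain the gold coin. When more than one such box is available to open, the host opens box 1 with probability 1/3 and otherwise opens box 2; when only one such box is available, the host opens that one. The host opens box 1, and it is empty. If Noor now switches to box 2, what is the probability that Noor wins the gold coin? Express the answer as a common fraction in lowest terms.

3/4

Apply Bayes' rule, conditioning on where the gold coin actually is.
If it is in box 1 (prior 1/3): the host opened box 1, so this case is ruled out; weight (1/3)·0 = 0.
If it is in box 2 (prior 1/3): only box 1 is available, probability 1; weight (1/3)·1 = 1/3.
If it is in box 3 (prior 1/3): box 1 is available, opened with probability 1/3; weight (1/3)·(1/3) = 1/9.
The weights sum to 4/9.
So P(the gold coin in box 2 | the host opened box 1) = (1/3) / (4/9) = 3/4.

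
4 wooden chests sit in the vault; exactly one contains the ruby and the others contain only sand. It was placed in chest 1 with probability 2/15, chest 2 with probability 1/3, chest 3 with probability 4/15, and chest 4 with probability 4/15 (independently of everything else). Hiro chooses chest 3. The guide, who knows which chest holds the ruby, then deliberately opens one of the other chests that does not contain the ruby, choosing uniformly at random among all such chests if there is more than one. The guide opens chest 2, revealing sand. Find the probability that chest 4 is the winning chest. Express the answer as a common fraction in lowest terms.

Consider each possible location of the ruby in turn.
If it is in chest 1 (prior 2/15): the guide has 2 equally likely choices, so probability 1/2; weight (2/15)·(1/2) = 1/15.
If it is in chest 2 (prior 1/3): the guide opened chest 2, so this case is ruled out; weight (1/3)·0 = 0.
If it is in chest 3 (prior 4/15): the guide has 3 equally likely choices, so probability 1/3; weight (4/15)·(1/3) = 4/45.
If it is in chest 4 (prior 4/15): the guide has 2 equally likely choices, so probability 1/2; weight (4/15)·(1/2) = 2/15.
The weights sum to 13/45.
So P(the ruby in chest 4 | the guide opened chest 2) = (2/15) / (13/45) = 6/13.

6/13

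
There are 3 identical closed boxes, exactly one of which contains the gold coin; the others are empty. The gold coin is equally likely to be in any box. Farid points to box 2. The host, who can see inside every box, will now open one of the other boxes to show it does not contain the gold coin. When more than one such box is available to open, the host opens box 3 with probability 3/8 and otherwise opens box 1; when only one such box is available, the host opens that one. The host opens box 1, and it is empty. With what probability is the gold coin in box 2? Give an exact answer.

Apply Bayes' rule, conditioning on where the gold coin actually is.
If it is in box 1 (prior 1/3): the host opened box 1, so this case is ruled out; weight (1/3)·0 = 0.
If it is in box 2 (prior 1/3): box 3 is available but not opened, probability 5/8; weight (1/3)·(5/8) = 5/24.
If it is in box 3 (prior 1/3): only box 1 is available, probability 1; weight (1/3)·1 = 1/3.
The weights sum to 13/24.
So P(the gold coin in box 2 | the host opened box 1) = (5/24) / (13/24) = 5/13.

5/13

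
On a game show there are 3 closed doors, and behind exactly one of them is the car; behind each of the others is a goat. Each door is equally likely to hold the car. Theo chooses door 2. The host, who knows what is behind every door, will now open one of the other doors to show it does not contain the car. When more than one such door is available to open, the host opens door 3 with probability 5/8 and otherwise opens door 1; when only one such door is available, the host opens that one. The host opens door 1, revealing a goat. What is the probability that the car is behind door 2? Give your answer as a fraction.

3/11

Apply Bayes' rule, conditioning on where the car actually is.
If it is behind door 1 (prior 1/3): the host opened door 1, so this case is ruled out; weight (1/3)·0 = 0.
If it is behind door 2 (prior 1/3): door 3 is available but not opened, probability 3/8; weight (1/3)·(3/8) = 1/8.
If it is behind door 3 (prior 1/3): only door 1 is available, probability 1; weight (1/3)·1 = 1/3.
The weights sum to 11/24.
So P(the car behind door 2 | the host opened door 1) = (1/8) / (11/24) = 3/11.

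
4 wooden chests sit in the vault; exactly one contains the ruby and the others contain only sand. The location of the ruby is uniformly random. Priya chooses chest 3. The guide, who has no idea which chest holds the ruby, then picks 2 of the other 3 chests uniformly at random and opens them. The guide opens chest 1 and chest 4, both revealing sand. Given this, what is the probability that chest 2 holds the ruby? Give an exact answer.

1/2

Consider each possible location of the ruby in turn.
If it is in either of chests 1 and 4 (prior 1/4 each): that chest was opened and seen not to hold the prize — ruled out; weight (1/4)·0 = 0 each.
If it is in either of chests 2 and 3 (prior 1/4 each): the guide picks exactly this set with probability 1/3 regardless, and none is the prize; weight (1/4)·(1/3) = 1/12 each.
The weights sum to 1/6.
So P(the ruby in chest 2 | the guide opened chest 1 and chest 4) = (1/12) / (1/6) = 1/2.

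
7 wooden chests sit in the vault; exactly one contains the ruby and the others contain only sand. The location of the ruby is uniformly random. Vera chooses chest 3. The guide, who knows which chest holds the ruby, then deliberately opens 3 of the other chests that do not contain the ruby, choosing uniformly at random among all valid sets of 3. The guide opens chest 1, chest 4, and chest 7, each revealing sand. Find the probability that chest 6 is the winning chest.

2/7

Apply Bayes' rule, conditioning on where the ruby actually is.
If it is in any of chests 1, 4, and 7 (prior 1/7 each): that chest was opened and seen not to hold the prize — ruled out; weight (1/7)·0 = 0 each.
If it is in any of chests 2, 5, and 6 (prior 1/7 each): the guide has 10 equally likely choices, so probability 1/10; weight (1/7)·(1/10) = 1/70 each.
If it is in chest 3 (prior 1/7): the guide has 20 equally likely choices, so probability 1/20; weight (1/7)·(1/20) = 1/140.
The weights sum to 1/20.
So P(the ruby in chest 6 | the guide opened chest 1, chest 4, and chest 7) = (1/70) / (1/20) = 2/7.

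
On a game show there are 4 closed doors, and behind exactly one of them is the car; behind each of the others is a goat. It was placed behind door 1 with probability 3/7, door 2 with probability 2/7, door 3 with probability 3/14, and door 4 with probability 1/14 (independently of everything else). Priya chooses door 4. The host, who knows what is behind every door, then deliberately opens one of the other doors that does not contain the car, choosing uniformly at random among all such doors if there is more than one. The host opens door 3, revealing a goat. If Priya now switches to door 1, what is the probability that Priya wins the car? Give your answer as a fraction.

9/16

Consider each possible location of the car in turn.
If it is behind door 1 (prior 3/7): the host has 2 equally likely choices, so probability 1/2; weight (3/7)·(1/2) = 3/14.
If it is behind door 2 (prior 2/7): the host has 2 equally likely choices, so probability 1/2; weight (2/7)·(1/2) = 1/7.
If it is behind door 3 (prior 3/14): the host opened door 3, so this case is ruled out; weight (3/14)·0 = 0.
If it is behind door 4 (prior 1/14): the host has 3 equally likely choices, so probability 1/3; weight (1/14)·(1/3) = 1/42.
The weights sum to 8/21.
So P(the car behind door 1 | the host opened door 3) = (3/14) / (8/21) = 9/16.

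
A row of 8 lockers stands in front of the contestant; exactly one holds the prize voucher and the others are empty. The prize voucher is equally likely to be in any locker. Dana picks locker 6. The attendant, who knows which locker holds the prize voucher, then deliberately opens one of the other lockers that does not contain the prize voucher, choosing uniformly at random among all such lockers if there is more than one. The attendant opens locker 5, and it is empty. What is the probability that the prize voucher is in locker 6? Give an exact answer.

1/8

Apply Bayes' rule, conditioning on where the prize voucher actually is.
If it is in any of lockers 1, 2, 3, 4, 7, and 8 (prior 1/8 each): the attendant has 6 equally likely choices, so probability 1/6; weight (1/8)·(1/6) = 1/48 each.
If it is in locker 5 (prior 1/8): the attendant opened locker 5, so this case is ruled out; weight (1/8)·0 = 0.
If it is in locker 6 (prior 1/8): the attendant has 7 equally likely choices, so probability 1/7; weight (1/8)·(1/7) = 1/56.
The weights sum to 1/7.
So P(the prize voucher in locker 6 | the attendant opened locker 5) = (1/56) / (1/7) = 1/8.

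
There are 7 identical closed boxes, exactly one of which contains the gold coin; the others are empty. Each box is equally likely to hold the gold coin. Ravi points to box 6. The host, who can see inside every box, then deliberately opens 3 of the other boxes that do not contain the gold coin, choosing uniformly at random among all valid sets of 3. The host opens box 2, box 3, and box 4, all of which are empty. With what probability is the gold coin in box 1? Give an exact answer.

Condition on the true location of the gold coin.
If it is in any of boxes 1, 5, and 7 (prior 1/7 each): the host has 10 equally likely choices, so probability 1/10; weight (1/7)·(1/10) = 1/70 each.
If it is in any of boxes 2, 3, and 4 (prior 1/7 each): that box was opened and seen not to hold the prize — ruled out; weight (1/7)·0 = 0 each.
If it is in box 6 (prior 1/7): the host has 20 equally likely choices, so probability 1/20; weight (1/7)·(1/20) = 1/140.
The weights sum to 1/20.
So P(the gold coin in box 1 | the host opened box 2, box 3, and box 4) = (1/70) / (1/20) = 2/7.

2/7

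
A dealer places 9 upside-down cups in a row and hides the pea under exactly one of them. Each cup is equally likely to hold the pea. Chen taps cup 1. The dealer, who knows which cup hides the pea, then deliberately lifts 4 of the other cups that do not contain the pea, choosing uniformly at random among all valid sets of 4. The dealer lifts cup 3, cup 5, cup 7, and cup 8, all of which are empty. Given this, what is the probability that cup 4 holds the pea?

2/9

Condition on the true location of the pea.
If it is under cup 1 (prior 1/9): the dealer has 70 equally likely choices, so probability 1/70; weight (1/9)·(1/70) = 1/630.
If it is under any of cups 2, 4, 6, and 9 (prior 1/9 each): the dealer has 35 equally likely choices, so probability 1/35; weight (1/9)·(1/35) = 1/315 each.
If it is under any of cups 3, 5, 7, and 8 (prior 1/9 each): that cup was opened and seen not to hold the prize — ruled out; weight (1/9)·0 = 0 each.
The weights sum to 1/70.
So P(the pea under cup 4 | the dealer opened cup 3, cup 5, cup 7, and cup 8) = (1/315) / (1/70) = 2/9.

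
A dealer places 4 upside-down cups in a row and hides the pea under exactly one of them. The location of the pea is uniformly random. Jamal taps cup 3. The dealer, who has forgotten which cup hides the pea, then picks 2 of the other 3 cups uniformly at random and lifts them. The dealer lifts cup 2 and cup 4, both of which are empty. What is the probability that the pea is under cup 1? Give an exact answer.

1/2

Consider each possible location of the pea in turn.
If it is under either of cups 1 and 3 (prior 1/4 each): the dealer picks exactly this set with probability 1/3 regardless, and none is the prize; weight (1/4)·(1/3) = 1/12 each.
If it is under either of cups 2 and 4 (prior 1/4 each): that cup was opened and seen not to hold the prize — ruled out; weight (1/4)·0 = 0 each.
The weights sum to 1/6.
So P(the pea under cup 1 | the dealer opened cup 2 and cup 4) = (1/12) / (1/6) = 1/2.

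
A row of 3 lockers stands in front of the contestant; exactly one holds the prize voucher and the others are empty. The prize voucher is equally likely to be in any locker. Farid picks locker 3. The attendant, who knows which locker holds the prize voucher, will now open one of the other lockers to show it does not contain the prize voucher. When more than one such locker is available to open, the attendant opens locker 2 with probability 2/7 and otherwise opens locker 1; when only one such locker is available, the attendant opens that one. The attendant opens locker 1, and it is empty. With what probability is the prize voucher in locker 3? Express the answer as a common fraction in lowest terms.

5/12

Consider each possible location of the prize voucher in turn.
If it is in locker 1 (prior 1/3): the attendant opened locker 1, so this case is ruled out; weight (1/3)·0 = 0.
If it is in locker 2 (prior 1/3): only locker 1 is available, probability 1; weight (1/3)·1 = 1/3.
If it is in locker 3 (prior 1/3): locker 2 is available but not opened, probability 5/7; weight (1/3)·(5/7) = 5/21.
The weights sum to 4/7.
So P(the prize voucher in locker 3 | the attendant opened locker 1) = (5/21) / (4/7) = 5/12.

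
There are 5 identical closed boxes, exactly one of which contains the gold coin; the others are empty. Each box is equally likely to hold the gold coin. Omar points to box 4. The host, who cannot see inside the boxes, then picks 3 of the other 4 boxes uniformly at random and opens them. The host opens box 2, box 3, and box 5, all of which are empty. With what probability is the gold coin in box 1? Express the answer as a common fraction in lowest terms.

1/2

Consider each possible location of the gold coin in turn.
If it is in either of boxes 1 and 4 (prior 1/5 each): the host picks exactly this set with probability 1/4 regardless, and none is the prize; weight (1/5)·(1/4) = 1/20 each.
If it is in any of boxes 2, 3, and 5 (prior 1/5 each): that box was opened and seen not to hold the prize — ruled out; weight (1/5)·0 = 0 each.
The weights sum to 1/10.
So P(the gold coin in box 1 | the host opened box 2, box 3, and box 5) = (1/20) / (1/10) = 1/2.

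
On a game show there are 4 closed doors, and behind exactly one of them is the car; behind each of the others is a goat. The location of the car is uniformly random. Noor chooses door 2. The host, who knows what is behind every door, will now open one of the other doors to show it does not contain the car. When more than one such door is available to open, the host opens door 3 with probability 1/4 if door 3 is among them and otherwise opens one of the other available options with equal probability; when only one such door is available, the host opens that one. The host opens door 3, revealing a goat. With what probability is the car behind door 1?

Consider each possible location of the car in turn.
If it is behind any of doors 1, 2, and 4 (prior 1/4 each): door 3 is available, opened with probability 1/4; weight (1/4)·(1/4) = 1/16 each.
If it is behind door 3 (prior 1/4): the host opened door 3, so this case is ruled out; weight (1/4)·0 = 0.
The weights sum to 3/16.
So P(the car behind door 1 | the host opened door 3) = (1/16) / (3/16) = 1/3.

1/3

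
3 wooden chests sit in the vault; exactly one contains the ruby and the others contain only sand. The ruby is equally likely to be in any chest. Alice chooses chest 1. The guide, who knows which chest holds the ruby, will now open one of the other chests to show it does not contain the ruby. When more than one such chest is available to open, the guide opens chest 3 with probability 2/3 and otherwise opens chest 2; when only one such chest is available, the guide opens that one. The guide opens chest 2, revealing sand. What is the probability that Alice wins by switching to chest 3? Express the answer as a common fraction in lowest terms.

3/4

Condition on the true location of the ruby.
If it is in chest 1 (prior 1/3): chest 3 is available but not opened, probability 1/3; weight (1/3)·(1/3) = 1/9.
If it is in chest 2 (prior 1/3): the guide opened chest 2, so this case is ruled out; weight (1/3)·0 = 0.
If it is in chest 3 (prior 1/3): only chest 2 is available, probability 1; weight (1/3)·1 = 1/3.
The weights sum to 4/9.
So P(the ruby in chest 3 | the guide opened chest 2) = (1/3) / (4/9) = 3/4.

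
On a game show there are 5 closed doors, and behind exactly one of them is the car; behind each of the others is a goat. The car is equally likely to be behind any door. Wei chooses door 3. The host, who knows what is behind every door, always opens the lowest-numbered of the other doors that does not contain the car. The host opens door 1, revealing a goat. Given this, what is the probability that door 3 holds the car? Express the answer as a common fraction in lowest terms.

1/4

Condition on the true location of the car.
If it is behind door 1 (prior 1/5): the host opened door 1, so this case is ruled out; weight (1/5)·0 = 0.
If it is behind any of doors 2, 3, 4, and 5 (prior 1/5 each): door 1 is the lowest-numbered option available, probability 1; weight (1/5)·1 = 1/5 each.
The weights sum to 4/5.
So P(the car behind door 3 | the host opened door 1) = (1/5) / (4/5) = 1/4.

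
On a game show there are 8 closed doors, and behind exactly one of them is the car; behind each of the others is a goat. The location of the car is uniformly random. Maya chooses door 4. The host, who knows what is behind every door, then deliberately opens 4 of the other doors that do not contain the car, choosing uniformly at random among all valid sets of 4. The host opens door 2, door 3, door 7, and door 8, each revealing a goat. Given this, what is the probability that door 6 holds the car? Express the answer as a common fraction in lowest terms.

Condition on the true location of the car.
If it is behind any of doors 1, 5, and 6 (prior 1/8 each): the host has 15 equally likely choices, so probability 1/15; weight (1/8)·(1/15) = 1/120 each.
If it is behind any of doors 2, 3, 7, and 8 (prior 1/8 each): that door was opened and seen not to hold the prize — ruled out; weight (1/8)·0 = 0 each.
If it is behind door 4 (prior 1/8): the host has 35 equally likely choices, so probability 1/35; weight (1/8)·(1/35) = 1/280.
The weights sum to 1/35.
So P(the car behind door 6 | the host opened door 2, door 3, door 7, and door 8) = (1/120) / (1/35) = 7/24.

7/24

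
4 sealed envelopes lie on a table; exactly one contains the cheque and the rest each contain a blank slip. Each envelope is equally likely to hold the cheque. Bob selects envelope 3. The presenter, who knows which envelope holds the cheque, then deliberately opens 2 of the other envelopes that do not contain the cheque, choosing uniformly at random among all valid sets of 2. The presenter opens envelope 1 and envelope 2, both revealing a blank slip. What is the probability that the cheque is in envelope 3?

1/4

Condition on the true location of the cheque.
If it is in either of envelopes 1 and 2 (prior 1/4 each): that envelope was opened and seen not to hold the prize — ruled out; weight (1/4)·0 = 0 each.
If it is in envelope 3 (prior 1/4): the presenter has 3 equally likely choices, so probability 1/3; weight (1/4)·(1/3) = 1/12.
If it is in envelope 4 (prior 1/4): the presenter has no choice, probability 1; weight (1/4)·1 = 1/4.
The weights sum to 1/3.
So P(the cheque in envelope 3 | the presenter opened envelope 1 and envelope 2) = (1/12) / (1/3) = 1/4.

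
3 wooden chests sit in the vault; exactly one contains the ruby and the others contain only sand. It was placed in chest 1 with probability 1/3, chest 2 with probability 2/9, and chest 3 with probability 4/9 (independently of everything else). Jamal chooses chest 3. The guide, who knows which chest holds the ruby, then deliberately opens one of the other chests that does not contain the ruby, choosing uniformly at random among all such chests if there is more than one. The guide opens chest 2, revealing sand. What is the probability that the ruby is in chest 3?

Consider each possible location of the ruby in turn.
If it is in chest 1 (prior 1/3): the guide has no choice, probability 1; weight (1/3)·1 = 1/3.
If it is in chest 2 (prior 2/9): the guide opened chest 2, so this case is ruled out; weight (2/9)·0 = 0.
If it is in chest 3 (prior 4/9): the guide has 2 equally likely choices, so probability 1/2; weight (4/9)·(1/2) = 2/9.
The weights sum to 5/9.
So P(the ruby in chest 3 | the guide opened chest 2) = (2/9) / (5/9) = 2/5.

2/5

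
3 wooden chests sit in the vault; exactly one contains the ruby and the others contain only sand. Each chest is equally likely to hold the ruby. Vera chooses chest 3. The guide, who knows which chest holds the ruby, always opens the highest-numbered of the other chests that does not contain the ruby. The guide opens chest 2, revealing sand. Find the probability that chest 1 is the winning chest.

Consider each possible location of the ruby in turn.
If it is in either of chests 1 and 3 (prior 1/3 each): chest 2 is the highest-numbered option available, probability 1; weight (1/3)·1 = 1/3 each.
If it is in chest 2 (prior 1/3): the guide opened chest 2, so this case is ruled out; weight (1/3)·0 = 0.
The weights sum to 2/3.
So P(the ruby in chest 1 | the guide opened chest 2) = (1/3) / (2/3) = 1/2.

1/2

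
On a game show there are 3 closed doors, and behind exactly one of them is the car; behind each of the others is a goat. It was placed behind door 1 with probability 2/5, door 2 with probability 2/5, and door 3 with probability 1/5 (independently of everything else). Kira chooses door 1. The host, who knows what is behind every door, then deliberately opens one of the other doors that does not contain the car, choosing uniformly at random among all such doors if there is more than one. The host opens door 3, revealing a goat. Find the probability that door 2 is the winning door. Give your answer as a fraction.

Apply Bayes' rule, conditioning on where the car actually is.
If it is behind door 1 (prior 2/5): the host has 2 equally likely choices, so probability 1/2; weight (2/5)·(1/2) = 1/5.
If it is behind door 2 (prior 2/5): the host has no choice, probability 1; weight (2/5)·1 = 2/5.
If it is behind door 3 (prior 1/5): the host opened door 3, so this case is ruled out; weight (1/5)·0 = 0.
The weights sum to 3/5.
So P(the car behind door 2 | the host opened door 3) = (2/5) / (3/5) = 2/3.

2/3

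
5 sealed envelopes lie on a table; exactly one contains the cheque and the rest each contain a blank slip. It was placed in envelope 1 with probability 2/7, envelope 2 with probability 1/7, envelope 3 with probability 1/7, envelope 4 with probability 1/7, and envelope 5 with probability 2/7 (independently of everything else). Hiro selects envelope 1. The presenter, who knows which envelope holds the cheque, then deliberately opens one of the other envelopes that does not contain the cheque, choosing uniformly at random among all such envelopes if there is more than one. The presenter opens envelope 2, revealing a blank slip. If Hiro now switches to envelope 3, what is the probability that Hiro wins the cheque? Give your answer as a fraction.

Apply Bayes' rule, conditioning on where the cheque actually is.
If it is in envelope 1 (prior 2/7): the presenter has 4 equally likely choices, so probability 1/4; weight (2/7)·(1/4) = 1/14.
If it is in envelope 2 (prior 1/7): the presenter opened envelope 2, so this case is ruled out; weight (1/7)·0 = 0.
If it is in either of envelopes 3 and 4 (prior 1/7 each): the presenter has 3 equally likely choices, so probability 1/3; weight (1/7)·(1/3) = 1/21 each.
If it is in envelope 5 (prior 2/7): the presenter has 3 equally likely choices, so probability 1/3; weight (2/7)·(1/3) = 2/21.
The weights sum to 11/42.
So P(the cheque in envelope 3 | the presenter opened envelope 2) = (1/21) / (11/42) = 2/11.

2/11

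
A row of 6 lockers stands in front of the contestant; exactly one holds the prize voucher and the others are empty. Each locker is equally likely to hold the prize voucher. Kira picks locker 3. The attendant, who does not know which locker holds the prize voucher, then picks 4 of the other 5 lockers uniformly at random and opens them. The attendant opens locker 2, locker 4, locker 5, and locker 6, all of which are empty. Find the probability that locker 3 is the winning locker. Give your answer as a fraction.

1/2

Because the attendant chose which lockers to open without knowing where the prize voucher is, the choice is independent of the prize location. Learning that none of the 4 opened lockers holds the prize voucher simply rules out those 4 locations and leaves the remaining 2 lockers still equally likely by symmetry.
So P(the prize voucher in locker 3) = 1/2.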